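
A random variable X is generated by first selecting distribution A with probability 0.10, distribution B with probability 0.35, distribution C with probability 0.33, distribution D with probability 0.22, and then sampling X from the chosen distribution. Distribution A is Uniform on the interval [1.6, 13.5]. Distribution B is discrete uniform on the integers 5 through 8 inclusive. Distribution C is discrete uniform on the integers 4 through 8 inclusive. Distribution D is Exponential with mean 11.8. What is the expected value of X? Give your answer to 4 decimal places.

Component means — A: 7.55; B: 6.5; C: 6; D: 11.8.
E[X] = 0.1·7.55 + 0.35·6.5 + 0.33·6 + 0.22·11.8 = 7.606.

7.6060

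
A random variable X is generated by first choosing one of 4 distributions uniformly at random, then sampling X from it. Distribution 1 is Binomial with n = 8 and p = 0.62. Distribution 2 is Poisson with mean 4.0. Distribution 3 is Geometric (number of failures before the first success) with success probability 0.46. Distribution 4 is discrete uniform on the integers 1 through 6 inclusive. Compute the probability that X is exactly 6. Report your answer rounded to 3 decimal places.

Conditional on each component, P(X = 6): 1: 0.229655; 2: 0.104196; 3: 0.0114057; 4: 0.166667.
By total probability, P(X = 6) = 0.25·0.229655 + 0.25·0.104196 + 0.25·0.0114057 + 0.25·0.166667 = 0.127981.

0.128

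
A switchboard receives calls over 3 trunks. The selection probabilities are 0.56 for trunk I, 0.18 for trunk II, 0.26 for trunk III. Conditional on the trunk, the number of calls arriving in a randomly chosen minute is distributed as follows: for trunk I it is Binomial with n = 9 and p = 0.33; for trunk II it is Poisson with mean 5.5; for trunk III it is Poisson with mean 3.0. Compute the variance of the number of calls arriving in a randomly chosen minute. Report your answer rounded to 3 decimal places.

3.822

Per component, I: μ=2.97, E[X²]=10.8108; II: μ=5.5, E[X²]=35.75; III: μ=3, E[X²]=12.
E[X] = 0.56·2.97 + 0.18·5.5 + 0.26·3 = 3.4332.
E[X²] = 0.56·10.8108 + 0.18·35.75 + 0.26·12 = 15.609.
Var(X) = E[X²] − (E[X])² = 15.609 − 11.7869 = 3.82219.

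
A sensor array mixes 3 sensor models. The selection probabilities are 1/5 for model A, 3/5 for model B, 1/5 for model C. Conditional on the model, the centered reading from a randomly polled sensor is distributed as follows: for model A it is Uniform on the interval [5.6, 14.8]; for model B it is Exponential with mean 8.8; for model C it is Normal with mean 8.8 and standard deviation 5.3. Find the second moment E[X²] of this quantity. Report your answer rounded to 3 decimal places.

136.253

For each component E[X²] = Var + (mean)², giving A: 111.093; B: 154.88; C: 105.53.
Overall E[X²] = 0.2·111.093 + 0.6·154.88 + 0.2·105.53 = 136.253.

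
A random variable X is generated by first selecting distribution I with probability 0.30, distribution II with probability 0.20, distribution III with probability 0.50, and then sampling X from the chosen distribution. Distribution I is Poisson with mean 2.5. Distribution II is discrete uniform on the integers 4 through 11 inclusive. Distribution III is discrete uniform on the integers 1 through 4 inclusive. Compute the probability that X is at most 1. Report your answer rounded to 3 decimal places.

Conditional on each component, P(X ≤ 1): I: 0.287297; II: 0; III: 0.25.
By total probability, P(X ≤ 1) = 0.3·0.287297 + 0.2·0 + 0.5·0.25 = 0.211189.

0.211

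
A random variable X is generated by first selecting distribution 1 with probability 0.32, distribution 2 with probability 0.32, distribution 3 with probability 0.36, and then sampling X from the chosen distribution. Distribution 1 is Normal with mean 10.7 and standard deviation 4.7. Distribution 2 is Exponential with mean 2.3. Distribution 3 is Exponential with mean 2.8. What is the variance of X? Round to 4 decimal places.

Per component, 1: μ=10.7, E[X²]=136.58; 2: μ=2.3, E[X²]=10.58; 3: μ=2.8, E[X²]=15.68.
E[X] = 0.32·10.7 + 0.32·2.3 + 0.36·2.8 = 5.168.
E[X²] = 0.32·136.58 + 0.32·10.58 + 0.36·15.68 = 52.736.
Var(X) = E[X²] − (E[X])² = 52.736 − 26.7082 = 26.0278.

26.0278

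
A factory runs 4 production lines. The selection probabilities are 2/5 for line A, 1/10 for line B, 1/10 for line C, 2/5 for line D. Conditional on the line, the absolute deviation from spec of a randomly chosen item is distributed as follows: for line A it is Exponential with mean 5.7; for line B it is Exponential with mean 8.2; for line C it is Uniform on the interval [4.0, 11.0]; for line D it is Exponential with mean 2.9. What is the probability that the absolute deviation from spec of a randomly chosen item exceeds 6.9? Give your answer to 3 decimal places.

Conditional on each line, P(X > 6.9): A: 0.29804; B: 0.431079; C: 0.585714; D: 0.0926144.
By total probability, P(X > 6.9) = 0.4·0.29804 + 0.1·0.431079 + 0.1·0.585714 + 0.4·0.0926144 = 0.257941.

0.258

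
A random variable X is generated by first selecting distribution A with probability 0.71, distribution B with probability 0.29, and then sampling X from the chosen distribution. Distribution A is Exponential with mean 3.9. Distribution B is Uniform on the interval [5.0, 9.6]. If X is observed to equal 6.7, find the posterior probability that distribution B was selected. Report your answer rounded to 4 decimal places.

Likelihoods f(6.7 | ·): A: 0.0460087; B: 0.217391.
Posterior ∝ prior × likelihood. Numerator for B: 0.29·0.217391 = 0.0630435.
Normalizing constant: 0.71·0.0460087 + 0.29·0.217391 = 0.0957096.
P(B | observation) = 0.0630435 / 0.0957096 = 0.658695.

0.6587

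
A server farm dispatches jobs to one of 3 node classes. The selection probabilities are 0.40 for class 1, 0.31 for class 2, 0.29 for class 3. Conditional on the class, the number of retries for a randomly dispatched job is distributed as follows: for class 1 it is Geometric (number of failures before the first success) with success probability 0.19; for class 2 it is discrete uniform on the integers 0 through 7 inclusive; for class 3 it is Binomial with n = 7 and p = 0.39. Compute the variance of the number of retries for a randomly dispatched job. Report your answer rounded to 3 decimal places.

11.484

Per component, 1: μ=4.26316, E[X²]=40.6122; 2: μ=3.5, E[X²]=17.5; 3: μ=2.73, E[X²]=9.1182.
E[X] = 0.4·4.26316 + 0.31·3.5 + 0.29·2.73 = 3.58196.
E[X²] = 0.4·40.6122 + 0.31·17.5 + 0.29·9.1182 = 24.3142.
Var(X) = E[X²] − (E[X])² = 24.3142 − 12.8305 = 11.4837.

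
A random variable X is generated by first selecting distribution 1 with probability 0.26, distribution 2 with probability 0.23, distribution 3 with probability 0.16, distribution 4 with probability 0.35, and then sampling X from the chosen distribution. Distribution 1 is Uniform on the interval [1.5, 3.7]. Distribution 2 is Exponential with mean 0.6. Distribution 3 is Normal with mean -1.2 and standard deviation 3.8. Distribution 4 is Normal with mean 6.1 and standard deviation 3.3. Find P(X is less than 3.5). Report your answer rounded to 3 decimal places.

Conditional on each component, P(X < 3.5): 1: 0.909091; 2: 0.997072; 3: 0.891927; 4: 0.215384.
By total probability, P(X < 3.5) = 0.26·0.909091 + 0.23·0.997072 + 0.16·0.891927 + 0.35·0.215384 = 0.683783.

0.684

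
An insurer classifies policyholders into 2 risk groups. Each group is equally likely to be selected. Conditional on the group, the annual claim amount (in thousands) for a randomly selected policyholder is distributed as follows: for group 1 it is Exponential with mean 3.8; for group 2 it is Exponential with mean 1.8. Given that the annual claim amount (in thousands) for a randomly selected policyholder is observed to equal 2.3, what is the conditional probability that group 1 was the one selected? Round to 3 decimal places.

Likelihoods f(2.3 | ·): 1: 0.143666; 2: 0.154809.
Posterior ∝ prior × likelihood. Numerator for 1: 0.5·0.143666 = 0.071833.
Normalizing constant: 0.5·0.143666 + 0.5·0.154809 = 0.149237.
P(1 | observation) = 0.071833 / 0.149237 = 0.481334.

0.481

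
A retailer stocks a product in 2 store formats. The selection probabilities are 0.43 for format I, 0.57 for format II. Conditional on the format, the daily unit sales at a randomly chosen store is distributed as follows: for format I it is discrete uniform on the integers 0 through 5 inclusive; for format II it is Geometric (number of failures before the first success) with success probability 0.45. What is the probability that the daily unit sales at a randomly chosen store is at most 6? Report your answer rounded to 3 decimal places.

0.991

Conditional on each format, P(X ≤ 6): I: 1; II: 0.984776.
By total probability, P(X ≤ 6) = 0.43·1 + 0.57·0.984776 = 0.991322.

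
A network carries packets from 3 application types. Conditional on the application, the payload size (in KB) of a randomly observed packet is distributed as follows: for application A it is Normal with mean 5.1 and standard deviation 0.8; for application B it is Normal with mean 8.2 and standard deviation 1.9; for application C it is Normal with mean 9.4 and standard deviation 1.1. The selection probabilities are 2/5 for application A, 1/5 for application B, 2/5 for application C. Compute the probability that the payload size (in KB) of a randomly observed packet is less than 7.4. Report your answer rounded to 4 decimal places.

Conditional on each application, P(X < 7.4): A: 0.99798; B: 0.336858; C: 0.0345182.
By total probability, P(X < 7.4) = 0.4·0.99798 + 0.2·0.336858 + 0.4·0.0345182 = 0.480371.

0.4804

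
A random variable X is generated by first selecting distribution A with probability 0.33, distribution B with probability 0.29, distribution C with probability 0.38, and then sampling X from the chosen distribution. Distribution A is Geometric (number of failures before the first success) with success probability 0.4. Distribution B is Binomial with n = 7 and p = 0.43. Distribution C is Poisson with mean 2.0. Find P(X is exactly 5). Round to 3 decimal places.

0.053

Conditional on each component, P(X = 5): A: 0.031104; B: 0.100302; C: 0.0360894.
By total probability, P(X = 5) = 0.33·0.031104 + 0.29·0.100302 + 0.38·0.0360894 = 0.053066.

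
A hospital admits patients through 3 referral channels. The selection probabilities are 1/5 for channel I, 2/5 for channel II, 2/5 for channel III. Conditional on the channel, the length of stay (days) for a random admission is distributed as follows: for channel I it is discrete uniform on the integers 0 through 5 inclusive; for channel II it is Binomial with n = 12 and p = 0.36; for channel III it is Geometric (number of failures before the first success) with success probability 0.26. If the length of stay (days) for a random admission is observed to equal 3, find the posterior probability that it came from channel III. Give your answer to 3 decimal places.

0.282

Likelihoods P(X=3 | ·): I: 0.166667; II: 0.184906; III: 0.105358.
Posterior ∝ prior × likelihood. Numerator for III: 0.4·0.105358 = 0.0421433.
Normalizing constant: 0.2·0.166667 + 0.4·0.184906 + 0.4·0.105358 = 0.149439.
P(III | observation) = 0.0421433 / 0.149439 = 0.28201.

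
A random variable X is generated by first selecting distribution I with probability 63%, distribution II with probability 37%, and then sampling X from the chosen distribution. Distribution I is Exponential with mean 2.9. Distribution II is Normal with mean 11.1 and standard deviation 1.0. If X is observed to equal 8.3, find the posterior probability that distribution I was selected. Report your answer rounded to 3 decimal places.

0.809

Likelihoods f(8.3 | ·): I: 0.019707; II: 0.00791545.
Posterior ∝ prior × likelihood. Numerator for I: 0.63·0.019707 = 0.0124154.
Normalizing constant: 0.63·0.019707 + 0.37·0.00791545 = 0.0153441.
P(I | observation) = 0.0124154 / 0.0153441 = 0.809131.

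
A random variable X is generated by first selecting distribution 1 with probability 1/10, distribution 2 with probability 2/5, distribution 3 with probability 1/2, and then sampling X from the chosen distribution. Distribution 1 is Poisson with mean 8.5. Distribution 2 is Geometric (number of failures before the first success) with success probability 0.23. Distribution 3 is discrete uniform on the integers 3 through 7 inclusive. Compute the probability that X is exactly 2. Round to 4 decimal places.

0.0553

Conditional on each component, P(X = 2): 1: 0.00735029; 2: 0.136367; 3: 0.
By total probability, P(X = 2) = 0.1·0.00735029 + 0.4·0.136367 + 0.5·0 = 0.0552818.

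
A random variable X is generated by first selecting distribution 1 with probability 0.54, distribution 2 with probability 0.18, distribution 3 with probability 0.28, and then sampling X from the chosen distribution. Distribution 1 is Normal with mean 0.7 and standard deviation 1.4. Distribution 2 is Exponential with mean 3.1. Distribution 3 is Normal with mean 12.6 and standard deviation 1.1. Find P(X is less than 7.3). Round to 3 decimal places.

Conditional on each component, P(X < 7.3): 1: 0.999999; 2: 0.905091; 3: 7.24362e-07.
By total probability, P(X < 7.3) = 0.54·0.999999 + 0.18·0.905091 + 0.28·7.24362e-07 = 0.702916.

0.703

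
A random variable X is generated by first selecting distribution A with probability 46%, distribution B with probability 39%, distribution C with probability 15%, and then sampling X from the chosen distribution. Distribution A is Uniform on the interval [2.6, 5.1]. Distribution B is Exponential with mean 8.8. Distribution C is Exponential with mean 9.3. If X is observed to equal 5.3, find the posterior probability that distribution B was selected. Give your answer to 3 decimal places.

Likelihoods f(5.3 | ·): A: 0; B: 0.0622234; C: 0.0608157.
Posterior ∝ prior × likelihood. Numerator for B: 0.39·0.0622234 = 0.0242671.
Normalizing constant: 0.46·0 + 0.39·0.0622234 + 0.15·0.0608157 = 0.0333895.
P(B | observation) = 0.0242671 / 0.0333895 = 0.726789.

0.727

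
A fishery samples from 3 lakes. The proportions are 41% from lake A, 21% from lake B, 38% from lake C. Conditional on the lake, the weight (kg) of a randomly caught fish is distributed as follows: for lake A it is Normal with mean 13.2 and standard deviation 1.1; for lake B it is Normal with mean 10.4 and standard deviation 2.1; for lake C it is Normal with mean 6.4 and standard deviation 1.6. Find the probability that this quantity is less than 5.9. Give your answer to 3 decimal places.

0.147

Conditional on each lake, P(X < 5.9): A: 1.60758e-11; B: 0.0160623; C: 0.37733.
By total probability, P(X < 5.9) = 0.41·1.60758e-11 + 0.21·0.0160623 + 0.38·0.37733 = 0.146759.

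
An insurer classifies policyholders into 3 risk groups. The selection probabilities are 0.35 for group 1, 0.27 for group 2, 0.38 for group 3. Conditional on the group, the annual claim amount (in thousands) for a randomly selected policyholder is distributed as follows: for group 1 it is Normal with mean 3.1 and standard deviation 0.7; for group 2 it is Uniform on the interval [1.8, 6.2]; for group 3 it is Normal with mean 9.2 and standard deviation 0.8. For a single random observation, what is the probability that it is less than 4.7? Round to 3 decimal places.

0.524

Conditional on each group, P(X < 4.7): 1: 0.988865; 2: 0.659091; 3: 9.2754e-09.
By total probability, P(X < 4.7) = 0.35·0.988865 + 0.27·0.659091 + 0.38·9.2754e-09 = 0.524057.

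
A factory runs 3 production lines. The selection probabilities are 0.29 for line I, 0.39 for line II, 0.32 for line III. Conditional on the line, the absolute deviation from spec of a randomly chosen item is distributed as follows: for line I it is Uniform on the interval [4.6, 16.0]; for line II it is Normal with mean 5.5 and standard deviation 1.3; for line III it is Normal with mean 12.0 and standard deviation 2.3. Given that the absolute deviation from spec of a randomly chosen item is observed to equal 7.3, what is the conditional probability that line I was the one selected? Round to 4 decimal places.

Likelihoods f(7.3 | ·): I: 0.0877193; II: 0.117669; III: 0.021499.
Posterior ∝ prior × likelihood. Numerator for I: 0.29·0.0877193 = 0.0254386.
Normalizing constant: 0.29·0.0877193 + 0.39·0.117669 + 0.32·0.021499 = 0.078209.
P(I | observation) = 0.0254386 / 0.078209 = 0.325264.

0.3253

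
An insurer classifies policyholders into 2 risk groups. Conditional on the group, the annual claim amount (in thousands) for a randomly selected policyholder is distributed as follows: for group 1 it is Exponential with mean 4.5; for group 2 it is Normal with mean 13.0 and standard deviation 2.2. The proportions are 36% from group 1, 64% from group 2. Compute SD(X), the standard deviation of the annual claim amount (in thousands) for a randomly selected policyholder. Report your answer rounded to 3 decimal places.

Per component, 1: μ=4.5, E[X²]=40.5; 2: μ=13, E[X²]=173.84.
E[X] = 0.36·4.5 + 0.64·13 = 9.94.
E[X²] = 0.36·40.5 + 0.64·173.84 = 125.838.
Var(X) = E[X²] − (E[X])² = 125.838 − 98.8036 = 27.034.
SD(X) = √27.034 = 5.19942.

5.199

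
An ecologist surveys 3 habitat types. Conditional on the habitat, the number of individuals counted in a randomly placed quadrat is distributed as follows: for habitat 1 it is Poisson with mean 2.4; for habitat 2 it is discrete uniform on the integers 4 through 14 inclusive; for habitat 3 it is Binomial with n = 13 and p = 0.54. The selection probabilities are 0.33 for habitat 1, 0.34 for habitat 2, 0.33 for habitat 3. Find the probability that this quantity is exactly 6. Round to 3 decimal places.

0.100

Conditional on each habitat, P(X = 6): 1: 0.0240784; 2: 0.0909091; 3: 0.185432.
By total probability, P(X = 6) = 0.33·0.0240784 + 0.34·0.0909091 + 0.33·0.185432 = 0.100048.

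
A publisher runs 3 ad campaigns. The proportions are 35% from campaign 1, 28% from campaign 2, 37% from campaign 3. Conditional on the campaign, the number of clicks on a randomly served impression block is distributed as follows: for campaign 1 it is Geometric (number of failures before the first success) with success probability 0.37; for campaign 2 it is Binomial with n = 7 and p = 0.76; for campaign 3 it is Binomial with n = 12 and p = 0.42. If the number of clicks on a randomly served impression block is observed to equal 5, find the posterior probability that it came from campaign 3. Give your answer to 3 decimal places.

Likelihoods P(X=5 | ·): 1: 0.0367202; 2: 0.306697; 3: 0.228543.
Posterior ∝ prior × likelihood. Numerator for 3: 0.37·0.228543 = 0.0845608.
Normalizing constant: 0.35·0.0367202 + 0.28·0.306697 + 0.37·0.228543 = 0.183288.
P(3 | observation) = 0.0845608 / 0.183288 = 0.461355.

0.461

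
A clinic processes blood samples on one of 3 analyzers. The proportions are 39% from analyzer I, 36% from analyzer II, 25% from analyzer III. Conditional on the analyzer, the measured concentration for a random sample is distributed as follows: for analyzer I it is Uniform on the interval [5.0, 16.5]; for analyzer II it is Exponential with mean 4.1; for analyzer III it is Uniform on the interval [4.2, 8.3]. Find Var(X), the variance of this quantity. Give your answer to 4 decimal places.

19.2992

Per component, I: μ=10.75, E[X²]=126.583; II: μ=4.1, E[X²]=33.62; III: μ=6.25, E[X²]=40.4633.
E[X] = 0.39·10.75 + 0.36·4.1 + 0.25·6.25 = 7.231.
E[X²] = 0.39·126.583 + 0.36·33.62 + 0.25·40.4633 = 71.5865.
Var(X) = E[X²] − (E[X])² = 71.5865 − 52.2874 = 19.2992.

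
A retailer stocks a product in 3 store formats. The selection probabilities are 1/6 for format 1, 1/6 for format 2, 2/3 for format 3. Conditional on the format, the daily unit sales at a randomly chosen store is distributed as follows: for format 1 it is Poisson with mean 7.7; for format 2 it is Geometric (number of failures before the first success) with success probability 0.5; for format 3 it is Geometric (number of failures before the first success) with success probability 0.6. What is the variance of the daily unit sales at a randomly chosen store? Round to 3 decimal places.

Per component, 1: μ=7.7, E[X²]=66.99; 2: μ=1, E[X²]=3; 3: μ=0.666667, E[X²]=1.55556.
E[X] = 0.166667·7.7 + 0.166667·1 + 0.666667·0.666667 = 1.89444.
E[X²] = 0.166667·66.99 + 0.166667·3 + 0.666667·1.55556 = 12.702.
Var(X) = E[X²] − (E[X])² = 12.702 − 3.58892 = 9.11312.

9.113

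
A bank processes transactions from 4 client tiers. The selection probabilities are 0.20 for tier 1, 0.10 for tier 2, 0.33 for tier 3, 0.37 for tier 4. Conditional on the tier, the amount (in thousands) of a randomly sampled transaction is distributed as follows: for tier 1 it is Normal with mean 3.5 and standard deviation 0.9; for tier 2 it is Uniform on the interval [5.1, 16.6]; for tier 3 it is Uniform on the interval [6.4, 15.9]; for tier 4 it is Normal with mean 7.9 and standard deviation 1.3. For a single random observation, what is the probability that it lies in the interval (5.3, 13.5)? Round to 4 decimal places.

0.6841

Conditional on each tier, P(5.3 < X < 13.5): 1: 0.0227501; 2: 0.713043; 3: 0.747368; 4: 0.977242.
By total probability, P(5.3 < X < 13.5) = 0.2·0.0227501 + 0.1·0.713043 + 0.33·0.747368 + 0.37·0.977242 = 0.684065.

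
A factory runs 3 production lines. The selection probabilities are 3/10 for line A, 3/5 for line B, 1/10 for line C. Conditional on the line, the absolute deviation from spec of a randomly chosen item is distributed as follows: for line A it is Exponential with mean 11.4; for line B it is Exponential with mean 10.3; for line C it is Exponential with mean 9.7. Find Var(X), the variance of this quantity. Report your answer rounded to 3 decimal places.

Per component, A: μ=11.4, E[X²]=259.92; B: μ=10.3, E[X²]=212.18; C: μ=9.7, E[X²]=188.18.
E[X] = 0.3·11.4 + 0.6·10.3 + 0.1·9.7 = 10.57.
E[X²] = 0.3·259.92 + 0.6·212.18 + 0.1·188.18 = 224.102.
Var(X) = E[X²] − (E[X])² = 224.102 − 111.725 = 112.377.

112.377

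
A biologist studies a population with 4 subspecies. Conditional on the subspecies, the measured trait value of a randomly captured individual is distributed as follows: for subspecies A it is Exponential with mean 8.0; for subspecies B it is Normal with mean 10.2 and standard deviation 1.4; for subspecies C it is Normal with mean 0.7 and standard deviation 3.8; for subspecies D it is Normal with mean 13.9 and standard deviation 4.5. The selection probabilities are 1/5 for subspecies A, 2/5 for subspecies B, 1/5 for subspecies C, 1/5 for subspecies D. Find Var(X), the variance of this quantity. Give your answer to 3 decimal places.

Per component, A: μ=8, E[X²]=128; B: μ=10.2, E[X²]=106; C: μ=0.7, E[X²]=14.93; D: μ=13.9, E[X²]=213.46.
E[X] = 0.2·8 + 0.4·10.2 + 0.2·0.7 + 0.2·13.9 = 8.6.
E[X²] = 0.2·128 + 0.4·106 + 0.2·14.93 + 0.2·213.46 = 113.678.
Var(X) = E[X²] − (E[X])² = 113.678 − 73.96 = 39.718.

39.718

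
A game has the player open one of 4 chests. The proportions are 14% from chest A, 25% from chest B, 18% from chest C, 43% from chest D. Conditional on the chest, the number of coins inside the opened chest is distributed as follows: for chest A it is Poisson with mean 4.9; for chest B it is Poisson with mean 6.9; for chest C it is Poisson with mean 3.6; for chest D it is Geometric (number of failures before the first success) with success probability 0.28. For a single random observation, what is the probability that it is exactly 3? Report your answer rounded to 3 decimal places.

0.117

Conditional on each chest, P(X = 3): A: 0.146014; B: 0.0551778; C: 0.212469; D: 0.104509.
By total probability, P(X = 3) = 0.14·0.146014 + 0.25·0.0551778 + 0.18·0.212469 + 0.43·0.104509 = 0.11742.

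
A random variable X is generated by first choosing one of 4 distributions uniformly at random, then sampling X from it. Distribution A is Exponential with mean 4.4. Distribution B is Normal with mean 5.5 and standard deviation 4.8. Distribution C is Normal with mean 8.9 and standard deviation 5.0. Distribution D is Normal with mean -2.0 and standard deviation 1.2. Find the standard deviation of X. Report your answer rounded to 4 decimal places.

5.7249

Per component, A: μ=4.4, E[X²]=38.72; B: μ=5.5, E[X²]=53.29; C: μ=8.9, E[X²]=104.21; D: μ=-2, E[X²]=5.44.
E[X] = 0.25·4.4 + 0.25·5.5 + 0.25·8.9 + 0.25·-2 = 4.2.
E[X²] = 0.25·38.72 + 0.25·53.29 + 0.25·104.21 + 0.25·5.44 = 50.415.
Var(X) = E[X²] − (E[X])² = 50.415 − 17.64 = 32.775.
SD(X) = √32.775 = 5.72495.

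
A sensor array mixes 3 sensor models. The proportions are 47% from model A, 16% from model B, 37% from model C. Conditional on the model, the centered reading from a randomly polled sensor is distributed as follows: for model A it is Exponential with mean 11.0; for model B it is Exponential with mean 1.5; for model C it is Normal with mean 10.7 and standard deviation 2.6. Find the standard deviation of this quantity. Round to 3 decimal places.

Per component, A: μ=11, E[X²]=242; B: μ=1.5, E[X²]=4.5; C: μ=10.7, E[X²]=121.25.
E[X] = 0.47·11 + 0.16·1.5 + 0.37·10.7 = 9.369.
E[X²] = 0.47·242 + 0.16·4.5 + 0.37·121.25 = 159.322.
Var(X) = E[X²] − (E[X])² = 159.322 − 87.7782 = 71.5443.
SD(X) = √71.5443 = 8.45839.

8.458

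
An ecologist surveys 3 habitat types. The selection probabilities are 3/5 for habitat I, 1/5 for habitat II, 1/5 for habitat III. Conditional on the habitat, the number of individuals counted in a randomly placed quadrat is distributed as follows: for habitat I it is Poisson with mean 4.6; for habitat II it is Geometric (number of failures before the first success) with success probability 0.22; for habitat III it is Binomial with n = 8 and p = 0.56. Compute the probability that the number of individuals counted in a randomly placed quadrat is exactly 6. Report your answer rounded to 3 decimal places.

Conditional on each habitat, P(X = 6): I: 0.13227; II: 0.0495439; III: 0.167183.
By total probability, P(X = 6) = 0.6·0.13227 + 0.2·0.0495439 + 0.2·0.167183 = 0.122707.

0.123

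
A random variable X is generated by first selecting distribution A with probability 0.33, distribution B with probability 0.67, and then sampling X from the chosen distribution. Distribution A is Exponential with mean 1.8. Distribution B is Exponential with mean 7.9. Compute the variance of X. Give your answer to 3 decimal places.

51.111

Per component, A: μ=1.8, E[X²]=6.48; B: μ=7.9, E[X²]=124.82.
E[X] = 0.33·1.8 + 0.67·7.9 = 5.887.
E[X²] = 0.33·6.48 + 0.67·124.82 = 85.7678.
Var(X) = E[X²] − (E[X])² = 85.7678 − 34.6568 = 51.111.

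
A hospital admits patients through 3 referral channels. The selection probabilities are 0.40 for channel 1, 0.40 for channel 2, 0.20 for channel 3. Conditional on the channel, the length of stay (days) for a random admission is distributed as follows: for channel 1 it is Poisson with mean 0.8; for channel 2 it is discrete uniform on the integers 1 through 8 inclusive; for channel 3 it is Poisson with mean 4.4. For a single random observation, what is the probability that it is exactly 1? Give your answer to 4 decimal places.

0.2046

Conditional on each channel, P(X = 1): 1: 0.359463; 2: 0.125; 3: 0.0540203.
By total probability, P(X = 1) = 0.4·0.359463 + 0.4·0.125 + 0.2·0.0540203 = 0.204589.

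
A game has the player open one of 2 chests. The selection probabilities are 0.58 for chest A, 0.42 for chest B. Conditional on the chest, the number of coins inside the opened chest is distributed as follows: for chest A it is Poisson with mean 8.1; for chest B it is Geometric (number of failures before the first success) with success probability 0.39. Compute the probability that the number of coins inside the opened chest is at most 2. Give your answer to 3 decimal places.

Conditional on each chest, P(X ≤ 2): A: 0.0127198; B: 0.773019.
By total probability, P(X ≤ 2) = 0.58·0.0127198 + 0.42·0.773019 = 0.332045.

0.332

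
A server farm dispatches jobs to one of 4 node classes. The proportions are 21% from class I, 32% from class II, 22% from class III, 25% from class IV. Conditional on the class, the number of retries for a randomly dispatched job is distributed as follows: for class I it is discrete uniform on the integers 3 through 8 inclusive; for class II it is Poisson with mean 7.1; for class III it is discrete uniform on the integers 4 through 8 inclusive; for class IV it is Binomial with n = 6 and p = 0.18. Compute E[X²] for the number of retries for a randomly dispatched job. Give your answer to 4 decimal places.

34.2412

For each component E[X²] = Var + (mean)², giving I: 33.1667; II: 57.51; III: 38; IV: 2.052.
Overall E[X²] = 0.21·33.1667 + 0.32·57.51 + 0.22·38 + 0.25·2.052 = 34.2412.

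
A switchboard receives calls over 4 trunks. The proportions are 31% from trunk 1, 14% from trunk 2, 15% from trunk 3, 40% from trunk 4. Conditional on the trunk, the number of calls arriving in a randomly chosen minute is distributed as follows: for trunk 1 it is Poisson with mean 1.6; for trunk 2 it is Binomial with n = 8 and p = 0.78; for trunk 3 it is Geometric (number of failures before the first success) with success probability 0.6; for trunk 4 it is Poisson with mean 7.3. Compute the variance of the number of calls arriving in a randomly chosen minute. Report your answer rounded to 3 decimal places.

12.134

Per component, 1: μ=1.6, E[X²]=4.16; 2: μ=6.24, E[X²]=40.3104; 3: μ=0.666667, E[X²]=1.55556; 4: μ=7.3, E[X²]=60.59.
E[X] = 0.31·1.6 + 0.14·6.24 + 0.15·0.666667 + 0.4·7.3 = 4.3896.
E[X²] = 0.31·4.16 + 0.14·40.3104 + 0.15·1.55556 + 0.4·60.59 = 31.4024.
Var(X) = E[X²] − (E[X])² = 31.4024 − 19.2686 = 12.1338.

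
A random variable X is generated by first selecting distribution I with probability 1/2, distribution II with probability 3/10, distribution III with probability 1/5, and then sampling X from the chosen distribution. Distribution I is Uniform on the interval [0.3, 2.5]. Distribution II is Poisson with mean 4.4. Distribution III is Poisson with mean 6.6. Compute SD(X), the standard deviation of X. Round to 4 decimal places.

2.6807

Per component, I: μ=1.4, E[X²]=2.36333; II: μ=4.4, E[X²]=23.76; III: μ=6.6, E[X²]=50.16.
E[X] = 0.5·1.4 + 0.3·4.4 + 0.2·6.6 = 3.34.
E[X²] = 0.5·2.36333 + 0.3·23.76 + 0.2·50.16 = 18.3417.
Var(X) = E[X²] − (E[X])² = 18.3417 − 11.1556 = 7.18607.
SD(X) = √7.18607 = 2.68068.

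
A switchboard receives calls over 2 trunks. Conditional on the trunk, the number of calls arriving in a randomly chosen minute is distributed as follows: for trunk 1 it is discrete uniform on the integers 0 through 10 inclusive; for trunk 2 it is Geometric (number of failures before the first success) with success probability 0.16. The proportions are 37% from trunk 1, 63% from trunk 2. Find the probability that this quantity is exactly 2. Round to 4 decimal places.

Conditional on each trunk, P(X = 2): 1: 0.0909091; 2: 0.112896.
By total probability, P(X = 2) = 0.37·0.0909091 + 0.63·0.112896 = 0.104761.

0.1048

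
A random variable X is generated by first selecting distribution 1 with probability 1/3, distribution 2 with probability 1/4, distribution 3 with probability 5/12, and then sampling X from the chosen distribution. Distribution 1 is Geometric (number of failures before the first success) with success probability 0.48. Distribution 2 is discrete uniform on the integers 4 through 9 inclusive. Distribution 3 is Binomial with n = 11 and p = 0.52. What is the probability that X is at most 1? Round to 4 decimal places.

Conditional on each component, P(X ≤ 1): 1: 0.7296; 2: 0; 3: 0.00402535.
By total probability, P(X ≤ 1) = 0.333333·0.7296 + 0.25·0 + 0.416667·0.00402535 = 0.244877.

0.2449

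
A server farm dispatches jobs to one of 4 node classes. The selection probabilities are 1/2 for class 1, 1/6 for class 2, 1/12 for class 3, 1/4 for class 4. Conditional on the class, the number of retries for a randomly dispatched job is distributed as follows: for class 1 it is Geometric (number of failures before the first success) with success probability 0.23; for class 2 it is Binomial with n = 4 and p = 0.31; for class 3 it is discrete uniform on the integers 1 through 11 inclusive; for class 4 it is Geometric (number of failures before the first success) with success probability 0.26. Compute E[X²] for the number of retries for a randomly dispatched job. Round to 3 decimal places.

For each component E[X²] = Var + (mean)², giving 1: 25.7637; 2: 2.3932; 3: 46; 4: 19.0473.
Overall E[X²] = 0.5·25.7637 + 0.166667·2.3932 + 0.0833333·46 + 0.25·19.0473 = 21.8759.

21.876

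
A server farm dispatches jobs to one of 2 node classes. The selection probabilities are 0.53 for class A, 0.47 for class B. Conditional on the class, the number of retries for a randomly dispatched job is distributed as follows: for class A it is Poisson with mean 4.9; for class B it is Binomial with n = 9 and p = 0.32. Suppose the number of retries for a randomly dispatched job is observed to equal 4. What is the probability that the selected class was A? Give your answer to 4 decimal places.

Likelihoods P(X=4 | ·): A: 0.178867; B: 0.192095.
Posterior ∝ prior × likelihood. Numerator for A: 0.53·0.178867 = 0.0947995.
Normalizing constant: 0.53·0.178867 + 0.47·0.192095 = 0.185084.
P(A | observation) = 0.0947995 / 0.185084 = 0.512197.

0.5122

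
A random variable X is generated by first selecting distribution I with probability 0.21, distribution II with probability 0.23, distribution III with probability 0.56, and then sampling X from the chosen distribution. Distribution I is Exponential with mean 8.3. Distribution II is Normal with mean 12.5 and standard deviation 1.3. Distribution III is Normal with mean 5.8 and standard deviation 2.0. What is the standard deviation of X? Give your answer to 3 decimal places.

Per component, I: μ=8.3, E[X²]=137.78; II: μ=12.5, E[X²]=157.94; III: μ=5.8, E[X²]=37.64.
E[X] = 0.21·8.3 + 0.23·12.5 + 0.56·5.8 = 7.866.
E[X²] = 0.21·137.78 + 0.23·157.94 + 0.56·37.64 = 86.3384.
Var(X) = E[X²] − (E[X])² = 86.3384 − 61.874 = 24.4644.
SD(X) = √24.4644 = 4.94615.

4.946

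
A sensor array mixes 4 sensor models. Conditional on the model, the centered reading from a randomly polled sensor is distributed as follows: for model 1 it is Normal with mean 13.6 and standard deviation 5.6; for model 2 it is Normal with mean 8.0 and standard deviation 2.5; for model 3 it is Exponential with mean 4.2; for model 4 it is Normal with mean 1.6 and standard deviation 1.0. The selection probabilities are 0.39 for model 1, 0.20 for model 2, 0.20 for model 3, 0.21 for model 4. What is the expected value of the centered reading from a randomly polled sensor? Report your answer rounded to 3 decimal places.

8.080

Component means — 1: 13.6; 2: 8; 3: 4.2; 4: 1.6.
E[X] = 0.39·13.6 + 0.2·8 + 0.2·4.2 + 0.21·1.6 = 8.08.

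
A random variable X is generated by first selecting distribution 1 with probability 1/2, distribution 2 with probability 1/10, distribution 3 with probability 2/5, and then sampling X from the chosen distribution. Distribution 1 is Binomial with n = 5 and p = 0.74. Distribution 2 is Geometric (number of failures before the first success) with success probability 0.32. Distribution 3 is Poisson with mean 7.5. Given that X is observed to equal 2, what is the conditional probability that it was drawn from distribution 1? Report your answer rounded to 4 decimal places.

0.6960

Likelihoods P(X=2 | ·): 1: 0.0962462; 2: 0.147968; 3: 0.0155555.
Posterior ∝ prior × likelihood. Numerator for 1: 0.5·0.0962462 = 0.0481231.
Normalizing constant: 0.5·0.0962462 + 0.1·0.147968 + 0.4·0.0155555 = 0.0691421.
P(1 | observation) = 0.0481231 / 0.0691421 = 0.696003.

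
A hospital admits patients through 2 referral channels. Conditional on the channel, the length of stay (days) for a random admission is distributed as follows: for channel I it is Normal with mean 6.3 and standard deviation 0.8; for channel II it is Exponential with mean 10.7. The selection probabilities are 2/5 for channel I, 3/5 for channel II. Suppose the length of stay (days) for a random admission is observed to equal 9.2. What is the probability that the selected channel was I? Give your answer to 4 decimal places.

0.0116

Likelihoods f(9.2 | ·): I: 0.000698827; II: 0.0395553.
Posterior ∝ prior × likelihood. Numerator for I: 0.4·0.000698827 = 0.000279531.
Normalizing constant: 0.4·0.000698827 + 0.6·0.0395553 = 0.0240127.
P(I | observation) = 0.000279531 / 0.0240127 = 0.011641.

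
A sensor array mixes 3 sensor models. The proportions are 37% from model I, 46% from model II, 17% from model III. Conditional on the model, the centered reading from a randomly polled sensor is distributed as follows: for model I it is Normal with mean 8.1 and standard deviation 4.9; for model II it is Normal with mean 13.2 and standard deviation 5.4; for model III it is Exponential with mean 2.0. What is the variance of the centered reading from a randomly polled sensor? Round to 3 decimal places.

39.554

Per component, I: μ=8.1, E[X²]=89.62; II: μ=13.2, E[X²]=203.4; III: μ=2, E[X²]=8.
E[X] = 0.37·8.1 + 0.46·13.2 + 0.17·2 = 9.409.
E[X²] = 0.37·89.62 + 0.46·203.4 + 0.17·8 = 128.083.
Var(X) = E[X²] − (E[X])² = 128.083 − 88.5293 = 39.5541.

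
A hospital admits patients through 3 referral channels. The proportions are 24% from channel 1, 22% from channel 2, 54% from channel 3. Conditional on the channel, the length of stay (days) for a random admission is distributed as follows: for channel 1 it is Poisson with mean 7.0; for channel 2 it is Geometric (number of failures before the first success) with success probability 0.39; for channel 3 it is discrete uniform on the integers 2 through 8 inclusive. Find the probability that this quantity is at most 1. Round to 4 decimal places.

0.1399

Conditional on each channel, P(X ≤ 1): 1: 0.00729506; 2: 0.6279; 3: 0.
By total probability, P(X ≤ 1) = 0.24·0.00729506 + 0.22·0.6279 + 0.54·0 = 0.139889.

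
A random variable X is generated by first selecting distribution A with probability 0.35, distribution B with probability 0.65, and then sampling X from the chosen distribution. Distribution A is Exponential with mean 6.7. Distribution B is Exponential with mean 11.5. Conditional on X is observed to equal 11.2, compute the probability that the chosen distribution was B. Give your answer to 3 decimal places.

Likelihoods f(11.2 | ·): A: 0.0280505; B: 0.032835.
Posterior ∝ prior × likelihood. Numerator for B: 0.65·0.032835 = 0.0213428.
Normalizing constant: 0.35·0.0280505 + 0.65·0.032835 = 0.0311604.
P(B | observation) = 0.0213428 / 0.0311604 = 0.684931.

0.685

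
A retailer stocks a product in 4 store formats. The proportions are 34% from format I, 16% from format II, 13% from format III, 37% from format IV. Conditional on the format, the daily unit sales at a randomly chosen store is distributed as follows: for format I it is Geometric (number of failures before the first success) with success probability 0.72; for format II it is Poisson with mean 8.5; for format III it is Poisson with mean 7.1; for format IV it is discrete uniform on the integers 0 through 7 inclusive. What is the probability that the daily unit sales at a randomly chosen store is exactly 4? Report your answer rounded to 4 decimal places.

0.0662

Conditional on each format, P(X = 4): I: 0.00442552; II: 0.0442549; III: 0.0873638; IV: 0.125.
By total probability, P(X = 4) = 0.34·0.00442552 + 0.16·0.0442549 + 0.13·0.0873638 + 0.37·0.125 = 0.0661928.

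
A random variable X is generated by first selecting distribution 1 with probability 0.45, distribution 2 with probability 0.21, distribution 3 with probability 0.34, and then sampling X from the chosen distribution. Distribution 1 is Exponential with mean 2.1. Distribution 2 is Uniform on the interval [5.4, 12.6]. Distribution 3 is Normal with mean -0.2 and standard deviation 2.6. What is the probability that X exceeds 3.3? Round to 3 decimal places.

Conditional on each component, P(X > 3.3): 1: 0.207748; 2: 1; 3: 0.0891265.
By total probability, P(X > 3.3) = 0.45·0.207748 + 0.21·1 + 0.34·0.0891265 = 0.33379.

0.334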